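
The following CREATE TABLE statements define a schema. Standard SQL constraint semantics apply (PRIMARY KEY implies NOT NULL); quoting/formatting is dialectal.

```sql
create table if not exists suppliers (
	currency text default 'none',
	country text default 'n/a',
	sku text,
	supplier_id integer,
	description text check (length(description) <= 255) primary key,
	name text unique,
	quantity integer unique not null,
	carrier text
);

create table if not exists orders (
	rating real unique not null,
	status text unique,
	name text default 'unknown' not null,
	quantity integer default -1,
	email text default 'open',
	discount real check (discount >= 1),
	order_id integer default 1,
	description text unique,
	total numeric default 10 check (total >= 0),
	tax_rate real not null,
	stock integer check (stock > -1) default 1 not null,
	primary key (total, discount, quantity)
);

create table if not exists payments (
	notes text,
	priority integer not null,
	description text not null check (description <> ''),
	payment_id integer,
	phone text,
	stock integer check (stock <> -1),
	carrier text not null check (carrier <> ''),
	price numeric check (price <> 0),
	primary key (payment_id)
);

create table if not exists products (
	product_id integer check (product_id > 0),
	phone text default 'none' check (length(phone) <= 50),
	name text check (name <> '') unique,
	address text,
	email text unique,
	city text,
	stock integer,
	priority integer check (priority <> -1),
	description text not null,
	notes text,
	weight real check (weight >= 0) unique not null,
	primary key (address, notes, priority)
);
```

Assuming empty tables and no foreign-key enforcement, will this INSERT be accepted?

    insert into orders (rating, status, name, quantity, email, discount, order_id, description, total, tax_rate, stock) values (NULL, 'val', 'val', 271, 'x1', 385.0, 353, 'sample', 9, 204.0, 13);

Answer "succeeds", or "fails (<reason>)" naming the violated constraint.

fails (NOT NULL on rating)

rating is explicitly set to NULL, but rating is declared NOT NULL.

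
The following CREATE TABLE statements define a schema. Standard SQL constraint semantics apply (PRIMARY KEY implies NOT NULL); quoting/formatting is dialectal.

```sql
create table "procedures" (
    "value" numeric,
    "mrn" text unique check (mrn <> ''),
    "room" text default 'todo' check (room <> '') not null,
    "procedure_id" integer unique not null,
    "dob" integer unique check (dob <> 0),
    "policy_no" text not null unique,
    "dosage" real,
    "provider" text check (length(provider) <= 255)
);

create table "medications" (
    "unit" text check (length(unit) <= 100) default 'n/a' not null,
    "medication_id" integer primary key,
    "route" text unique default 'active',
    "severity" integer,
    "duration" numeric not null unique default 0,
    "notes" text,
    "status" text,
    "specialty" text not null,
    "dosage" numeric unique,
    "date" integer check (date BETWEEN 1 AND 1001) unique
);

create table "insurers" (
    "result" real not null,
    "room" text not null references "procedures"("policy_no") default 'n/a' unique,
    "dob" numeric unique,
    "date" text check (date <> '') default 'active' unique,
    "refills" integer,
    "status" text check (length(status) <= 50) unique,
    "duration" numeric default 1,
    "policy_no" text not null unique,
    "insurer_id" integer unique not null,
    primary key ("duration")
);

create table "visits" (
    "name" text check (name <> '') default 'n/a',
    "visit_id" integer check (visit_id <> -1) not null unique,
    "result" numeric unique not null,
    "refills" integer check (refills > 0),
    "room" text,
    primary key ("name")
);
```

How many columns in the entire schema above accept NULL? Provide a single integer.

procedures: 5 nullable (value, mrn, dob, dosage, provider — PK none and explicit NOT NULL columns excluded).
medications: 6 nullable (route, severity, notes, status, dosage, date — PK (medication_id) and explicit NOT NULL columns excluded).
insurers: 4 nullable (dob, date, refills, status — PK (duration) and explicit NOT NULL columns excluded).
visits: 2 nullable (refills, room — PK (name) and explicit NOT NULL columns excluded).
Total: 5 + 6 + 4 + 2 = 17.

17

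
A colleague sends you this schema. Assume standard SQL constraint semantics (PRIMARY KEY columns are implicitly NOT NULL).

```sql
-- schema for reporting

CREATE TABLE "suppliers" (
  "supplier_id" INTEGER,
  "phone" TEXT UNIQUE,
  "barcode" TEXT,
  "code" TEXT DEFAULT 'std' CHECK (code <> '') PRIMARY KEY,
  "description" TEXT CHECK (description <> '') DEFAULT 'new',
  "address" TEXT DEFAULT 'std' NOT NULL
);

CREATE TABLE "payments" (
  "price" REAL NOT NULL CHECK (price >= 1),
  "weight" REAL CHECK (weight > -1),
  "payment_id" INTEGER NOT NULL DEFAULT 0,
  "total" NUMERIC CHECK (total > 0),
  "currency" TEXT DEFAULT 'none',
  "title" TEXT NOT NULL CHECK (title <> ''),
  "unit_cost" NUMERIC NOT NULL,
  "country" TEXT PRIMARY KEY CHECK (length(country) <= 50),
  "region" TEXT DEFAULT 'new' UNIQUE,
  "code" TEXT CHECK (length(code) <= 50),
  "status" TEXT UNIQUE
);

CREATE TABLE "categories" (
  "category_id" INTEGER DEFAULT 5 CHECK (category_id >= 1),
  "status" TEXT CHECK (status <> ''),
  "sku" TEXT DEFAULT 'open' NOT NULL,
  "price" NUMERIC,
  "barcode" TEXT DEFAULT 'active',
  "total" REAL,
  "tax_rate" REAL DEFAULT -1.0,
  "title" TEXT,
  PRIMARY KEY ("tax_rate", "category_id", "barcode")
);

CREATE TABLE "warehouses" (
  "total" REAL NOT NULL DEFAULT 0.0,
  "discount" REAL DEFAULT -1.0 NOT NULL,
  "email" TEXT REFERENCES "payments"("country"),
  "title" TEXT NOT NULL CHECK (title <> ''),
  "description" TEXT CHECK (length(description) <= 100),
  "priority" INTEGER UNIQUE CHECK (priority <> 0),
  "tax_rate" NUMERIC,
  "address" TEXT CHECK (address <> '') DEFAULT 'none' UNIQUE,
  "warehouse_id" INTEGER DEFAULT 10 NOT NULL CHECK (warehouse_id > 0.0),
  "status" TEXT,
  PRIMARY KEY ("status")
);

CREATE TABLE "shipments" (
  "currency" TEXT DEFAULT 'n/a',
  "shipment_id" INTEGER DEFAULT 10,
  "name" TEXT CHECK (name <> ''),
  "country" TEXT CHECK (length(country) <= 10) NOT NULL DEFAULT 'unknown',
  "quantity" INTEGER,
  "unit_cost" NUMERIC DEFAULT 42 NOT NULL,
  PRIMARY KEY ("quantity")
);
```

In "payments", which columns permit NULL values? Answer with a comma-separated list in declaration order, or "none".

- price: declared NOT NULL → not nullable.
- weight: CHECK does not forbid NULL (a CHECK constraint passes when its expression is NULL) → nullable.
- payment_id: declared NOT NULL → not nullable.
- total: CHECK does not forbid NULL (a CHECK constraint passes when its expression is NULL) → nullable.
- currency: DEFAULT only fills an omitted column; an explicit NULL is still allowed → nullable.
- title: declared NOT NULL → not nullable.
- unit_cost: declared NOT NULL → not nullable.
- country: part of the PRIMARY KEY, which implies NOT NULL → not nullable.
- region: UNIQUE does not imply NOT NULL → nullable.
- code: CHECK does not forbid NULL (a CHECK constraint passes when its expression is NULL) → nullable.
- status: UNIQUE does not imply NOT NULL → nullable.

weight, total, currency, region, code, status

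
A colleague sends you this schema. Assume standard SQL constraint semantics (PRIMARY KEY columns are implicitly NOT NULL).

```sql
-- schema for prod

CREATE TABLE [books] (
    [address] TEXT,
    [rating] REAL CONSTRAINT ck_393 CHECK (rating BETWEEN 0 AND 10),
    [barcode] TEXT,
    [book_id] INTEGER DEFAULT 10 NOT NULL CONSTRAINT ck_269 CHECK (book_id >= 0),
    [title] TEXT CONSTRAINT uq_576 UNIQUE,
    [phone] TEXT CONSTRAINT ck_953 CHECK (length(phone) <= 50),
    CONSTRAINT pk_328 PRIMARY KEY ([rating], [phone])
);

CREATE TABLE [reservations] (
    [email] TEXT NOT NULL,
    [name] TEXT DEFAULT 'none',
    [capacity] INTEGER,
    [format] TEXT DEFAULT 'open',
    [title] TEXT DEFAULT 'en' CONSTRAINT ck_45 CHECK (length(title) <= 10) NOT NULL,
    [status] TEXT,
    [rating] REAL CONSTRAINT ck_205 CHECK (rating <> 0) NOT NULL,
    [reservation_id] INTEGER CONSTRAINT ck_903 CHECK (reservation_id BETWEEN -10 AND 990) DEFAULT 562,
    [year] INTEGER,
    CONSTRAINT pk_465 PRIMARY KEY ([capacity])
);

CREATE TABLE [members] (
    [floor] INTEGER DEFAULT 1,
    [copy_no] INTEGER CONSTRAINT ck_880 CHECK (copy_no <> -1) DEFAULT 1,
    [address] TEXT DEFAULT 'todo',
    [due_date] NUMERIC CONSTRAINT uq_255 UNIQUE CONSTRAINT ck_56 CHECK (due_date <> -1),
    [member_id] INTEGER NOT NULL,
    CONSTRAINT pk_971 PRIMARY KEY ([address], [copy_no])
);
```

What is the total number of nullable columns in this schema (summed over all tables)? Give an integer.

books: 3 nullable (address, barcode, title — PK (rating, phone) and explicit NOT NULL columns excluded).
reservations: 5 nullable (name, format, status, reservation_id, year — PK (capacity) and explicit NOT NULL columns excluded).
members: 2 nullable (floor, due_date — PK (address, copy_no) and explicit NOT NULL columns excluded).
Total: 3 + 5 + 2 = 10.

10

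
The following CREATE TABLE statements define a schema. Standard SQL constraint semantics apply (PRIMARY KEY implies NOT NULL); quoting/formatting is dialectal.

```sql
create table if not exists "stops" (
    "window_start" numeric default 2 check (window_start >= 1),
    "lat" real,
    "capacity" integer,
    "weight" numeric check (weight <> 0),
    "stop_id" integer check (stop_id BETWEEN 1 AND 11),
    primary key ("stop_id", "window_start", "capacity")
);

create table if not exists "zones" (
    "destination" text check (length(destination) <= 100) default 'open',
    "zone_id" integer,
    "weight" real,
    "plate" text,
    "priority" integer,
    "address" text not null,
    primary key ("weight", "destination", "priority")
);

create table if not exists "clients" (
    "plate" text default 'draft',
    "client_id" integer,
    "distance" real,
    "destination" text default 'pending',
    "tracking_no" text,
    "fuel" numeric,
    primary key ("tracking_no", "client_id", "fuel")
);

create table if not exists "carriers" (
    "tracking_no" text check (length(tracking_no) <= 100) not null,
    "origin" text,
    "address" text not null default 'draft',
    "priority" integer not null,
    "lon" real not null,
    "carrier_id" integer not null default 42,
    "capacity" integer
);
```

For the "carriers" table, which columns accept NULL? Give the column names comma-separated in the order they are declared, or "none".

origin, capacity

- tracking_no: declared NOT NULL → not nullable.
- origin: no NOT NULL constraint applies → nullable.
- address: declared NOT NULL → not nullable.
- priority: declared NOT NULL → not nullable.
- lon: declared NOT NULL → not nullable.
- carrier_id: declared NOT NULL → not nullable.
- capacity: no NOT NULL constraint applies → nullable.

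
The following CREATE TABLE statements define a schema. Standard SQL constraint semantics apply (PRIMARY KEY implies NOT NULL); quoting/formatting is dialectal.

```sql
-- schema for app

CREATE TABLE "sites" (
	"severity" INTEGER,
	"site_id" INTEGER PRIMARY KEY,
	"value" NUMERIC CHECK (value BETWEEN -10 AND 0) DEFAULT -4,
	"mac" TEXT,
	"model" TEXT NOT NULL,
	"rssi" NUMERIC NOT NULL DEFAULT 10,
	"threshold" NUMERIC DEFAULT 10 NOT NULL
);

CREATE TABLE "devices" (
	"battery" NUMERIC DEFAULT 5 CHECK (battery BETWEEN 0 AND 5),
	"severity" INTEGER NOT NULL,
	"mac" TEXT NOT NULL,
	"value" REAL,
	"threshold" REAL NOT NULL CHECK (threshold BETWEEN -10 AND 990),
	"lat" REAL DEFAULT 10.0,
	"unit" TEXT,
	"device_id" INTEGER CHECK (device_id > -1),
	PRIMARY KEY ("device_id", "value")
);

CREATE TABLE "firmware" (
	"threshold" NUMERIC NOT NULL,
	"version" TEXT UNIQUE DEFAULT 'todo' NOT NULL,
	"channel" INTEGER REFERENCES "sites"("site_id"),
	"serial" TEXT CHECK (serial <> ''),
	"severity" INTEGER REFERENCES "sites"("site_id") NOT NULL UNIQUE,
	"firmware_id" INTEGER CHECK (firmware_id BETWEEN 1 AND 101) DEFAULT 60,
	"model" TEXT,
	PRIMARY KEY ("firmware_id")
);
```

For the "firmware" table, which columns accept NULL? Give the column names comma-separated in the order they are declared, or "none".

- threshold: declared NOT NULL → not nullable.
- version: declared NOT NULL → not nullable.
- channel: a foreign key column may be NULL unless separately constrained → nullable.
- serial: CHECK does not forbid NULL (a CHECK constraint passes when its expression is NULL) → nullable.
- severity: declared NOT NULL → not nullable.
- firmware_id: part of the PRIMARY KEY, which implies NOT NULL → not nullable.
- model: no NOT NULL constraint applies → nullable.

channel, serial, model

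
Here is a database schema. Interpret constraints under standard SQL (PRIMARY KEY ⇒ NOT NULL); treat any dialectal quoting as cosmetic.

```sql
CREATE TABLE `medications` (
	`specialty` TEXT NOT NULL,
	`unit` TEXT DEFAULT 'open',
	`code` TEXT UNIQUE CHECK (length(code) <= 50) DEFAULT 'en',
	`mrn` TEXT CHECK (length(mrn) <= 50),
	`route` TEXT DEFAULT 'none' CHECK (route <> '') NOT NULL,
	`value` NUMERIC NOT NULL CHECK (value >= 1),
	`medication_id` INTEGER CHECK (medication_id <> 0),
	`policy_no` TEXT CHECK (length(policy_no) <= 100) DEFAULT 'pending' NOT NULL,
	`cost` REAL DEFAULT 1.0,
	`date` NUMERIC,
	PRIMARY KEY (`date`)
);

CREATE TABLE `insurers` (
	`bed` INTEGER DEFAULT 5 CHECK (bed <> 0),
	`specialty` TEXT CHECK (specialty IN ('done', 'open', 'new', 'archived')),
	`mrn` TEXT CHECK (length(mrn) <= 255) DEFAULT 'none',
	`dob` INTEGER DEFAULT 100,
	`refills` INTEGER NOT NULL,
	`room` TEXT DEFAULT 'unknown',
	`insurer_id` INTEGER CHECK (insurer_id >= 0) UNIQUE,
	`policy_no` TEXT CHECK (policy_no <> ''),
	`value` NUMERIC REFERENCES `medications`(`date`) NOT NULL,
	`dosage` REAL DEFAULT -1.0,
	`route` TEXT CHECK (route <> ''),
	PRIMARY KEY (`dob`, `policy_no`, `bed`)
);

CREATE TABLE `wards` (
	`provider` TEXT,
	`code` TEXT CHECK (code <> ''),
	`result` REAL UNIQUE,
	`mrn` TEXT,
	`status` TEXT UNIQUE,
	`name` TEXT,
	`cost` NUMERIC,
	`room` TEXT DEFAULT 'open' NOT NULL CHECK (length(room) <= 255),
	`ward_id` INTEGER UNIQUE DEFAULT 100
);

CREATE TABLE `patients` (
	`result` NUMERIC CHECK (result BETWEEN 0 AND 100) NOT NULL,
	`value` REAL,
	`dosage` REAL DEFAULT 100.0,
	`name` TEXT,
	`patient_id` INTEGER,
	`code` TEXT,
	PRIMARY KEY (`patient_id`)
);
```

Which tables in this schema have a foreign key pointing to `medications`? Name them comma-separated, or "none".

insurers

- insurers.value references medications(date).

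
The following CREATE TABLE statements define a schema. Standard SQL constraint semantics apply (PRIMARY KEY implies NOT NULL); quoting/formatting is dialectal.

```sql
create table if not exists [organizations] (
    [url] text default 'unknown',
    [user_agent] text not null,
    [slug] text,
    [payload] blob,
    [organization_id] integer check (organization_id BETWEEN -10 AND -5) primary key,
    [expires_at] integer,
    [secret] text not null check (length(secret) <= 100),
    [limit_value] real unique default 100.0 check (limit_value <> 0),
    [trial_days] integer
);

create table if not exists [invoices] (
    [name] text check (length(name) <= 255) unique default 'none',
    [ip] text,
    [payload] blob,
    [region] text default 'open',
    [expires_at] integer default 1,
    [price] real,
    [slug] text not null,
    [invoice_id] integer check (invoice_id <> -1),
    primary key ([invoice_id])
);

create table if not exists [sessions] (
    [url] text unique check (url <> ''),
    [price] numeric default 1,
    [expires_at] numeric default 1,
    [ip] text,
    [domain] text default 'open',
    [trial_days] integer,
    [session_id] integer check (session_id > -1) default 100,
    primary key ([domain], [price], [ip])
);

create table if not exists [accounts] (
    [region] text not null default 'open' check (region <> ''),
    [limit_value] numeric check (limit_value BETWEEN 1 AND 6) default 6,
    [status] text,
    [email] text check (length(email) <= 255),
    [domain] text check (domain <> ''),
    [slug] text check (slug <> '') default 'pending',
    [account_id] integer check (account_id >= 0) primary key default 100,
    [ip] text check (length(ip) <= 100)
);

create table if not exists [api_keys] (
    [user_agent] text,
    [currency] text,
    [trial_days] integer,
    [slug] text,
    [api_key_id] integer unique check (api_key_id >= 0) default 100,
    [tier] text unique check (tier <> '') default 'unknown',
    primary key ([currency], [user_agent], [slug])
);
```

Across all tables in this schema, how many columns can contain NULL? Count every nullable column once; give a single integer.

organizations: 6 nullable (url, slug, payload, expires_at, limit_value, trial_days — PK (organization_id) and explicit NOT NULL columns excluded).
invoices: 6 nullable (name, ip, payload, region, expires_at, price — PK (invoice_id) and explicit NOT NULL columns excluded).
sessions: 4 nullable (url, expires_at, trial_days, session_id — PK (domain, price, ip) and explicit NOT NULL columns excluded).
accounts: 6 nullable (limit_value, status, email, domain, slug, ip — PK (account_id) and explicit NOT NULL columns excluded).
api_keys: 3 nullable (trial_days, api_key_id, tier — PK (currency, user_agent, slug) and explicit NOT NULL columns excluded).
Total: 6 + 6 + 4 + 6 + 3 = 25.

25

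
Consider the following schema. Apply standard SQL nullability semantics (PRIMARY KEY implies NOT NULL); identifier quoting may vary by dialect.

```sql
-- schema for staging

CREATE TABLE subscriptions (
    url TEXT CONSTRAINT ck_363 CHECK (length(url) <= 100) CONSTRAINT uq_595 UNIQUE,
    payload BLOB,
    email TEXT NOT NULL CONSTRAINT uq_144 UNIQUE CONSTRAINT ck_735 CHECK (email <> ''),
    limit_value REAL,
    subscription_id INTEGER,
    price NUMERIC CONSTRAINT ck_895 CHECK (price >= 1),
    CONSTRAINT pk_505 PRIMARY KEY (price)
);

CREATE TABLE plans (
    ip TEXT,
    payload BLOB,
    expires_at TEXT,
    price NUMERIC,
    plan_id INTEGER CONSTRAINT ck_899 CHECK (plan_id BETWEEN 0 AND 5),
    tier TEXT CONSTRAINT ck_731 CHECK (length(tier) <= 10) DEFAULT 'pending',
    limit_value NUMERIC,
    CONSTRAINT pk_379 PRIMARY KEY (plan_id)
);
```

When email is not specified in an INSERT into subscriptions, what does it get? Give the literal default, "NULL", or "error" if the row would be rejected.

email has no DEFAULT clause.
Omitting it would insert NULL, but it is declared NOT NULL, so the INSERT fails.

error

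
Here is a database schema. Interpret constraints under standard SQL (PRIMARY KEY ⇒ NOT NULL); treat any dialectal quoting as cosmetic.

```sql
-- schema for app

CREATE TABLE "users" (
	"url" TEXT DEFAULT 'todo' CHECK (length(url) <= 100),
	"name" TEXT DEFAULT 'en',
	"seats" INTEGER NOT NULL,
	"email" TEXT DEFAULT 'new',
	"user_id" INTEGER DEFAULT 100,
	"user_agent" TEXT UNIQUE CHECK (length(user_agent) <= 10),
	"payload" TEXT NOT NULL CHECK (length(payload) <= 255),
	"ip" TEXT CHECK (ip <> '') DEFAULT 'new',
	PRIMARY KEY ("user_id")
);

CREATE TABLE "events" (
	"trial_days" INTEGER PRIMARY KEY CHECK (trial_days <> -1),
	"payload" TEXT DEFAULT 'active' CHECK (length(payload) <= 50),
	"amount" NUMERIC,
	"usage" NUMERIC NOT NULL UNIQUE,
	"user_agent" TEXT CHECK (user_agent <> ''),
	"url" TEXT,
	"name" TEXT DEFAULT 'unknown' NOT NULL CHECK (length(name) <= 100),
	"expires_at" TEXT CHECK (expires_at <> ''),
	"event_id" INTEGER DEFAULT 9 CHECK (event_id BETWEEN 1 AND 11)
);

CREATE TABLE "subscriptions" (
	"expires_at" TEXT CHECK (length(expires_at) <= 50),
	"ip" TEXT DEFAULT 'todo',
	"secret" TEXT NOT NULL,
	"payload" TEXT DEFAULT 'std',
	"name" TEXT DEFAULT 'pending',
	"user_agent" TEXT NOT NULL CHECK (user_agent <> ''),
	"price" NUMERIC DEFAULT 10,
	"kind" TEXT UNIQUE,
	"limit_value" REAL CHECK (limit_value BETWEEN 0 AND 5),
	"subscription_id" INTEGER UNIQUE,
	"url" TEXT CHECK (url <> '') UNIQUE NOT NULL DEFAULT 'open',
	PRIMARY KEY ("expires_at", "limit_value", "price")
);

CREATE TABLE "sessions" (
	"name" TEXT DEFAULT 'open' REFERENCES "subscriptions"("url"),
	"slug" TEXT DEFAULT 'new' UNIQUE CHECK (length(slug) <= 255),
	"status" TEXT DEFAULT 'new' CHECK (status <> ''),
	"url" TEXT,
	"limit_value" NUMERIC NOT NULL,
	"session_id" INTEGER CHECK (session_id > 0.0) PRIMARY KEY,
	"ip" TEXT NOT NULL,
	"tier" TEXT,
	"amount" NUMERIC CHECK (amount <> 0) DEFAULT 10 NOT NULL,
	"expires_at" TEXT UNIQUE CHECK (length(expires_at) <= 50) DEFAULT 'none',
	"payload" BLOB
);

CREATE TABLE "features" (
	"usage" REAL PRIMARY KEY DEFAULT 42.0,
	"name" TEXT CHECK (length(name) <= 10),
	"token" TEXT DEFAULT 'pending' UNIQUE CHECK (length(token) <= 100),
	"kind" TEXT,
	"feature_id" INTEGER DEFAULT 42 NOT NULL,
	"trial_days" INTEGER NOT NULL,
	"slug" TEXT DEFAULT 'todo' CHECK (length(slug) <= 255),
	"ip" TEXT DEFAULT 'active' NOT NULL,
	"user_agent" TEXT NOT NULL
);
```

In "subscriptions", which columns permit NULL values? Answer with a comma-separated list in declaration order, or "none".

ip, payload, name, kind, subscription_id

- expires_at: part of the PRIMARY KEY, which implies NOT NULL → not nullable.
- ip: DEFAULT only fills an omitted column; an explicit NULL is still allowed → nullable.
- secret: declared NOT NULL → not nullable.
- payload: DEFAULT only fills an omitted column; an explicit NULL is still allowed → nullable.
- name: DEFAULT only fills an omitted column; an explicit NULL is still allowed → nullable.
- user_agent: declared NOT NULL → not nullable.
- price: part of the PRIMARY KEY, which implies NOT NULL → not nullable.
- kind: UNIQUE does not imply NOT NULL → nullable.
- limit_value: part of the PRIMARY KEY, which implies NOT NULL → not nullable.
- subscription_id: UNIQUE does not imply NOT NULL → nullable.
- url: declared NOT NULL → not nullable.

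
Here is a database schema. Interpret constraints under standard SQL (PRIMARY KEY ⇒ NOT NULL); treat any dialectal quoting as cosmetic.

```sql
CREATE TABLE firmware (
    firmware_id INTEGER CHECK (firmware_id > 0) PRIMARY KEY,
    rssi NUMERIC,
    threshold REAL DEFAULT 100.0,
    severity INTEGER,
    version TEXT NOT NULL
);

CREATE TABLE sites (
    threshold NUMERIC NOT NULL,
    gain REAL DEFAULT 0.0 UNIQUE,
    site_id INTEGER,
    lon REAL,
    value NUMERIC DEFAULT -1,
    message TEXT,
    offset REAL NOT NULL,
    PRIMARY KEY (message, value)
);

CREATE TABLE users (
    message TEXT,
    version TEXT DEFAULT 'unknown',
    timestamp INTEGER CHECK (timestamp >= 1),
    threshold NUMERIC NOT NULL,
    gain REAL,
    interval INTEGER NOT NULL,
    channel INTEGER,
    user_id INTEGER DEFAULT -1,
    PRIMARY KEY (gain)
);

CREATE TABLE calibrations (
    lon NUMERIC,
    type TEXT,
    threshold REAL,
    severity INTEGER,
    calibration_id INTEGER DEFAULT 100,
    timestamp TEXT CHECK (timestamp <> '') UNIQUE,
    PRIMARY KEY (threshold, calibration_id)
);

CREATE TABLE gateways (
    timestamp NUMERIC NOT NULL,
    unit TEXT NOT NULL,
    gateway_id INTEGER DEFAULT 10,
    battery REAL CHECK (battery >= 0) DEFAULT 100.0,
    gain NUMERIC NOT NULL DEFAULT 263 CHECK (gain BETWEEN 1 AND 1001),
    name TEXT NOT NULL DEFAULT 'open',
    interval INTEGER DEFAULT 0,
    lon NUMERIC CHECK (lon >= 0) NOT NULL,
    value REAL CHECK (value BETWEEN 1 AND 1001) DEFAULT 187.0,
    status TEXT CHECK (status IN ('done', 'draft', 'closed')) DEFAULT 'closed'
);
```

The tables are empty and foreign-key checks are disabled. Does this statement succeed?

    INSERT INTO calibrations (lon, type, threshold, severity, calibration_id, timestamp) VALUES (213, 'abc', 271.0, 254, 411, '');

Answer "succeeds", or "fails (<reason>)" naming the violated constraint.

fails (CHECK on timestamp)

The value '' for timestamp violates CHECK (timestamp <> '').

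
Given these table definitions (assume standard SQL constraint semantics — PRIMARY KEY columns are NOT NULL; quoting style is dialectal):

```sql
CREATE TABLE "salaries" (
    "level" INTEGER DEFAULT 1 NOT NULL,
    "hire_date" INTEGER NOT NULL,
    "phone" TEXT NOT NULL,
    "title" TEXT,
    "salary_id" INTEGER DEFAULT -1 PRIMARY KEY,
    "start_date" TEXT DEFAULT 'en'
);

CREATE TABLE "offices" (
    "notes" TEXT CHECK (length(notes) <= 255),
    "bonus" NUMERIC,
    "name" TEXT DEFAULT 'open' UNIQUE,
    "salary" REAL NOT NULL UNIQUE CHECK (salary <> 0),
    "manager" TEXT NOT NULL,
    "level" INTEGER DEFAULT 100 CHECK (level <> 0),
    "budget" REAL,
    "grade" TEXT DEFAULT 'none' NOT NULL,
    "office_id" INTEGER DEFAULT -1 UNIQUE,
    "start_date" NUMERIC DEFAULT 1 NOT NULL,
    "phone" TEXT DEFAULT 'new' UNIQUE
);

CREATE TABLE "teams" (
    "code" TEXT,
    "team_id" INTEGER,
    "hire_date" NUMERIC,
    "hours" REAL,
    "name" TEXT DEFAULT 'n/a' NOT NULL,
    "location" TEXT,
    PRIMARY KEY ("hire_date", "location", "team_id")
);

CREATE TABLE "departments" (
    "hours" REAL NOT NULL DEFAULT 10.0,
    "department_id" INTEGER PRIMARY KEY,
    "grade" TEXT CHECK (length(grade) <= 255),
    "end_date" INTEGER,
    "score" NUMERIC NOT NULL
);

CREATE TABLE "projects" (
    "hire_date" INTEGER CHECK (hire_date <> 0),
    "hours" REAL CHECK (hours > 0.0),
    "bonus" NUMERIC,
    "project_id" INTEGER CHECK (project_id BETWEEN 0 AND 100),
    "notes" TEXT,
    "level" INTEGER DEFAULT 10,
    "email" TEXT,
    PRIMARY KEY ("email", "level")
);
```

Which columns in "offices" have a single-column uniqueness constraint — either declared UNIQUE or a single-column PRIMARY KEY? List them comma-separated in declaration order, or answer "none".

- notes: no UNIQUE or single-column PK constraint.
- bonus: no UNIQUE or single-column PK constraint.
- name: declared UNIQUE → unique.
- salary: declared UNIQUE → unique.
- manager: no UNIQUE or single-column PK constraint.
- level: no UNIQUE or single-column PK constraint.
- budget: no UNIQUE or single-column PK constraint.
- grade: no UNIQUE or single-column PK constraint.
- office_id: declared UNIQUE → unique.
- start_date: no UNIQUE or single-column PK constraint.
- phone: declared UNIQUE → unique.

name, salary, office_id, phone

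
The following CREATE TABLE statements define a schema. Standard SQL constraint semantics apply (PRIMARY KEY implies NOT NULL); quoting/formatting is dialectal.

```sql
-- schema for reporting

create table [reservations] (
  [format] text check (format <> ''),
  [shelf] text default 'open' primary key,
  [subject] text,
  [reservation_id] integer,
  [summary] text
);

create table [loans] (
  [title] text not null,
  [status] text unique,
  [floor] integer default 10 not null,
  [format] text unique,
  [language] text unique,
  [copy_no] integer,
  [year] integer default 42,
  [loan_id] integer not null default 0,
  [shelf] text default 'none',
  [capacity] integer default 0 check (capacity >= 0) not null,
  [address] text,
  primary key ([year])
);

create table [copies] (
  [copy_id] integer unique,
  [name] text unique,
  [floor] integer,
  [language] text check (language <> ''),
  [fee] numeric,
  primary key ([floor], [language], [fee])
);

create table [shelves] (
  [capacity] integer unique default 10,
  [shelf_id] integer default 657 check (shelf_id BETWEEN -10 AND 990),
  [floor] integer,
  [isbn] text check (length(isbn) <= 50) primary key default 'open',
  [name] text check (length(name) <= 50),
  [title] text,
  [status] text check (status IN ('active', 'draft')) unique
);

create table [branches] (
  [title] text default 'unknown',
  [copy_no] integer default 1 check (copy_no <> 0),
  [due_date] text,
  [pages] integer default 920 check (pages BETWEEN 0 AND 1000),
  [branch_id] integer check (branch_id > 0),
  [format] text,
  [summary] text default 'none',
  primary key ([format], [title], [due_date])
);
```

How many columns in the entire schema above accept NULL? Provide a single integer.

22

reservations: 4 nullable (format, subject, reservation_id, summary — PK (shelf) and explicit NOT NULL columns excluded).
loans: 6 nullable (status, format, language, copy_no, shelf, address — PK (year) and explicit NOT NULL columns excluded).
copies: 2 nullable (copy_id, name — PK (floor, language, fee) and explicit NOT NULL columns excluded).
shelves: 6 nullable (capacity, shelf_id, floor, name, title, status — PK (isbn) and explicit NOT NULL columns excluded).
branches: 4 nullable (copy_no, pages, branch_id, summary — PK (format, title, due_date) and explicit NOT NULL columns excluded).
Total: 4 + 6 + 2 + 6 + 4 = 22.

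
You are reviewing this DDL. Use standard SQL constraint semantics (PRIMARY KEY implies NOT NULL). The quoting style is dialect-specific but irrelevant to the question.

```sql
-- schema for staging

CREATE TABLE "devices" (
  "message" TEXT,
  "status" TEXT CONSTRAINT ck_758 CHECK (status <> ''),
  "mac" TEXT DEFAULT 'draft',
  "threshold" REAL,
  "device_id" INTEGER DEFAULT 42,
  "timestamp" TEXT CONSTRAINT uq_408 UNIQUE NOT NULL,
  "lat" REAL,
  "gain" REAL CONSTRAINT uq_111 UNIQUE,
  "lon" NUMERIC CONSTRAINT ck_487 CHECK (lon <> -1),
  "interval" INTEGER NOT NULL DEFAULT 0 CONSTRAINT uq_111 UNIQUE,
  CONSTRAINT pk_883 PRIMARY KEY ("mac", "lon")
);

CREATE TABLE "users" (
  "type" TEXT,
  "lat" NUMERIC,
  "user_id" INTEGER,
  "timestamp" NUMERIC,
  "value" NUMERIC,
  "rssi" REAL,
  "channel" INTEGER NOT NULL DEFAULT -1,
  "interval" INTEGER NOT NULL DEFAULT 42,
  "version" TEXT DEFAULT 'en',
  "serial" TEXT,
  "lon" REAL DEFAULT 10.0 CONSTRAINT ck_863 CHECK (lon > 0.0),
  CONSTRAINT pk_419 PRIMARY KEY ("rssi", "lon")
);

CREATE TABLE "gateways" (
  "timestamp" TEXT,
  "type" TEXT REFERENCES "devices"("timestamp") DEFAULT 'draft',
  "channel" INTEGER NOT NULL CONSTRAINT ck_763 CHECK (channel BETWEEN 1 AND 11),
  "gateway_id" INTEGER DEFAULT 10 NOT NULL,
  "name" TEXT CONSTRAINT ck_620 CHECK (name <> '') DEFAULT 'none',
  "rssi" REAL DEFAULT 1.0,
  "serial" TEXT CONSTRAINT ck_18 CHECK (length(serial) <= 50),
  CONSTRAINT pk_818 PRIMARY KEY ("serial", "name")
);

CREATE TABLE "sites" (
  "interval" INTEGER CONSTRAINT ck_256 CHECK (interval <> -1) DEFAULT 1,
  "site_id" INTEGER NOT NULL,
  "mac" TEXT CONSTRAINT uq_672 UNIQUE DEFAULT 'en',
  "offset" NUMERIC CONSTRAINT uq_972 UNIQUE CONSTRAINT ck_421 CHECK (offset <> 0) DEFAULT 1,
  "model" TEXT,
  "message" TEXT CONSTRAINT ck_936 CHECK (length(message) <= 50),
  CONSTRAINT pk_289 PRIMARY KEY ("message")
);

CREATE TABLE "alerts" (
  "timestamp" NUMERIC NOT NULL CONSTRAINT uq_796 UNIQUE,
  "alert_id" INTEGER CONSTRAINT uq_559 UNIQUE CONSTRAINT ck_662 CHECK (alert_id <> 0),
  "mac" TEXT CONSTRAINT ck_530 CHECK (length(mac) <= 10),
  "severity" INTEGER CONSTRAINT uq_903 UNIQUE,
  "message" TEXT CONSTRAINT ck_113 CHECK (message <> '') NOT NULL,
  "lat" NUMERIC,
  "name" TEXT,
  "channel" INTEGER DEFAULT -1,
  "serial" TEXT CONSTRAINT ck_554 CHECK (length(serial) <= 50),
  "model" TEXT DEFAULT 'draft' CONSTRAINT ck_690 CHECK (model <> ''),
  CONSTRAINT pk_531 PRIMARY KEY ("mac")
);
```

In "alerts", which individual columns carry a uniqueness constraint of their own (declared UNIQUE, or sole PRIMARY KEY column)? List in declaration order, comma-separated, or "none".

- timestamp: declared UNIQUE → unique.
- alert_id: declared UNIQUE → unique.
- mac: single-column PRIMARY KEY → unique.
- severity: declared UNIQUE → unique.
- message: no UNIQUE or single-column PK constraint.
- lat: no UNIQUE or single-column PK constraint.
- name: no UNIQUE or single-column PK constraint.
- channel: no UNIQUE or single-column PK constraint.
- serial: no UNIQUE or single-column PK constraint.
- model: no UNIQUE or single-column PK constraint.

timestamp, alert_id, mac, severity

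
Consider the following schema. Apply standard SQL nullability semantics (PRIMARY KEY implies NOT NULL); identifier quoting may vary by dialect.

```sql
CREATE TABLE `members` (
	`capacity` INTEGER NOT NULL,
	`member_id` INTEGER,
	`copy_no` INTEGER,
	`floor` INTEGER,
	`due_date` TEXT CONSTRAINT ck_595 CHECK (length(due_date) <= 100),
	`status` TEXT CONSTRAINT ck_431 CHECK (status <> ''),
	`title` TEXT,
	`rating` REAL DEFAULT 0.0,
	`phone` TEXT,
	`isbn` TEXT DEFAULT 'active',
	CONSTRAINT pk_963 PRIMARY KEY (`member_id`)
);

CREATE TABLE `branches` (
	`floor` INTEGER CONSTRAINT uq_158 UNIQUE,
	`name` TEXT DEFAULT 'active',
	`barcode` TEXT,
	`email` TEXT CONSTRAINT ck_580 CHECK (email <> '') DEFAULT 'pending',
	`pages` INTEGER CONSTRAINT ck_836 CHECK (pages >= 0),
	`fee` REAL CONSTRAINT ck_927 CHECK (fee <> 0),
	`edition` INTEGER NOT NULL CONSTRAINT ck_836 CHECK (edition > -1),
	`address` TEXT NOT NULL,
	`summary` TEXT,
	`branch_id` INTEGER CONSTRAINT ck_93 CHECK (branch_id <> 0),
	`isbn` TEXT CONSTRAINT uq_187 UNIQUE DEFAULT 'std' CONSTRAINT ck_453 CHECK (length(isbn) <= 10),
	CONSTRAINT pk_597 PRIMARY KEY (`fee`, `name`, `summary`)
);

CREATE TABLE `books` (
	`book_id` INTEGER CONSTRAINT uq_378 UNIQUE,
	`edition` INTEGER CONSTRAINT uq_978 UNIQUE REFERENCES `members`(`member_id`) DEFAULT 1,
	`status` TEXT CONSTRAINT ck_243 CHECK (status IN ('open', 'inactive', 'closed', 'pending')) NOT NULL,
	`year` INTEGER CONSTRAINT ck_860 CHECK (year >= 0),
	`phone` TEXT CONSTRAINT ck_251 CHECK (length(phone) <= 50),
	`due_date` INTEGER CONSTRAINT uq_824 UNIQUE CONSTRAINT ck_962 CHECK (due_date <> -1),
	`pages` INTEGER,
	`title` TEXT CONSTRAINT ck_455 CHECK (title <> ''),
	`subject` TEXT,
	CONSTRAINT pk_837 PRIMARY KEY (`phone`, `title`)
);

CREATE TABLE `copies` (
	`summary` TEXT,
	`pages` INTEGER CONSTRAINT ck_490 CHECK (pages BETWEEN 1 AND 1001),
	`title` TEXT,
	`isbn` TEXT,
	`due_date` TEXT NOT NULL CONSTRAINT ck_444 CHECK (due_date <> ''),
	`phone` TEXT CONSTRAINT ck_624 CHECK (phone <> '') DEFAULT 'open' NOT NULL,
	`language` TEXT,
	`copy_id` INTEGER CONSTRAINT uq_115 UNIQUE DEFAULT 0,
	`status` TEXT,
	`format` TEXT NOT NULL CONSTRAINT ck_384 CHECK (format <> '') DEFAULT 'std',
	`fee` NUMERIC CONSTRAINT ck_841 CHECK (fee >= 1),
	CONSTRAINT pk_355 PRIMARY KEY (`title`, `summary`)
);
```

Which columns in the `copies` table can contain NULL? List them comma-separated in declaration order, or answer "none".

pages, isbn, language, copy_id, status, fee

- summary: part of the PRIMARY KEY, which implies NOT NULL → not nullable.
- pages: CHECK does not forbid NULL (a CHECK constraint passes when its expression is NULL) → nullable.
- title: part of the PRIMARY KEY, which implies NOT NULL → not nullable.
- isbn: no NOT NULL constraint applies → nullable.
- due_date: declared NOT NULL → not nullable.
- phone: declared NOT NULL → not nullable.
- language: no NOT NULL constraint applies → nullable.
- copy_id: UNIQUE does not imply NOT NULL → nullable.
- status: no NOT NULL constraint applies → nullable.
- format: declared NOT NULL → not nullable.
- fee: CHECK does not forbid NULL (a CHECK constraint passes when its expression is NULL) → nullable.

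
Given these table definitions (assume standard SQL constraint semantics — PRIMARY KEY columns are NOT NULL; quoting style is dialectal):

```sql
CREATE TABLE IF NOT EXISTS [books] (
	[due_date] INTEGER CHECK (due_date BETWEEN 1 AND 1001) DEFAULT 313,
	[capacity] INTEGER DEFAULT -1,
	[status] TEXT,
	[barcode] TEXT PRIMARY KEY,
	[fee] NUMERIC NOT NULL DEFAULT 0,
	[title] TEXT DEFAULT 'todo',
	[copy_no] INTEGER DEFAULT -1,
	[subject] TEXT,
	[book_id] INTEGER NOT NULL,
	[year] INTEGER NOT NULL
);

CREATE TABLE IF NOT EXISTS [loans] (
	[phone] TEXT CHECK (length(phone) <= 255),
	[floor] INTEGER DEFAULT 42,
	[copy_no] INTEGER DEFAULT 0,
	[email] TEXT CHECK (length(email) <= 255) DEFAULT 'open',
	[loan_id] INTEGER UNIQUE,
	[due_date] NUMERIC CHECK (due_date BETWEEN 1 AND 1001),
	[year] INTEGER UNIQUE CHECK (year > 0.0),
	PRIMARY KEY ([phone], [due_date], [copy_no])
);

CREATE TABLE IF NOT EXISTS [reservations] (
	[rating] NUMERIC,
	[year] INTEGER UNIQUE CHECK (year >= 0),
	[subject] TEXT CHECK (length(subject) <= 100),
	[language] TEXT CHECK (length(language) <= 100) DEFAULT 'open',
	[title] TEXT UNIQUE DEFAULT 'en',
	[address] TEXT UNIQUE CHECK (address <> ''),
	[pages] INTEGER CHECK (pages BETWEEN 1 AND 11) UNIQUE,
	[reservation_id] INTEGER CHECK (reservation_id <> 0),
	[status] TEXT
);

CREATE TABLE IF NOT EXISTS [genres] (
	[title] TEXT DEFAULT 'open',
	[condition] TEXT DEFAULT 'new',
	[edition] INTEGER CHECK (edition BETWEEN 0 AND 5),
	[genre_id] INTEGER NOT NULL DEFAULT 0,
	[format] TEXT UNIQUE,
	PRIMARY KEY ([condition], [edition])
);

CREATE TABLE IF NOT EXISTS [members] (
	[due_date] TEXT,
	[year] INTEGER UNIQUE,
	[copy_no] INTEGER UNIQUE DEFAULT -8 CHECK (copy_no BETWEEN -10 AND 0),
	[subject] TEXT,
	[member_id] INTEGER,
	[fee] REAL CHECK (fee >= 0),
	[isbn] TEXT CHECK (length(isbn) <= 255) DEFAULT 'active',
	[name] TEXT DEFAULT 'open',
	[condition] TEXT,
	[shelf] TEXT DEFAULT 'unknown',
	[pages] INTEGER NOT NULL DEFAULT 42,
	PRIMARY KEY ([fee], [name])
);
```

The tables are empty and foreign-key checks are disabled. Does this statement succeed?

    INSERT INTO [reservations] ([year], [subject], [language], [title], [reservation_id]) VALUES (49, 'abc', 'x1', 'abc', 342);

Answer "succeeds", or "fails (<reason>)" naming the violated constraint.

succeeds

reservations has no NOT NULL or PRIMARY KEY columns.
CHECK constraints: 49 satisfies (year >= 0); 'abc' satisfies (length(subject) <= 100); 'x1' satisfies (length(language) <= 100); 342 satisfies (reservation_id <> 0).
No constraint is violated.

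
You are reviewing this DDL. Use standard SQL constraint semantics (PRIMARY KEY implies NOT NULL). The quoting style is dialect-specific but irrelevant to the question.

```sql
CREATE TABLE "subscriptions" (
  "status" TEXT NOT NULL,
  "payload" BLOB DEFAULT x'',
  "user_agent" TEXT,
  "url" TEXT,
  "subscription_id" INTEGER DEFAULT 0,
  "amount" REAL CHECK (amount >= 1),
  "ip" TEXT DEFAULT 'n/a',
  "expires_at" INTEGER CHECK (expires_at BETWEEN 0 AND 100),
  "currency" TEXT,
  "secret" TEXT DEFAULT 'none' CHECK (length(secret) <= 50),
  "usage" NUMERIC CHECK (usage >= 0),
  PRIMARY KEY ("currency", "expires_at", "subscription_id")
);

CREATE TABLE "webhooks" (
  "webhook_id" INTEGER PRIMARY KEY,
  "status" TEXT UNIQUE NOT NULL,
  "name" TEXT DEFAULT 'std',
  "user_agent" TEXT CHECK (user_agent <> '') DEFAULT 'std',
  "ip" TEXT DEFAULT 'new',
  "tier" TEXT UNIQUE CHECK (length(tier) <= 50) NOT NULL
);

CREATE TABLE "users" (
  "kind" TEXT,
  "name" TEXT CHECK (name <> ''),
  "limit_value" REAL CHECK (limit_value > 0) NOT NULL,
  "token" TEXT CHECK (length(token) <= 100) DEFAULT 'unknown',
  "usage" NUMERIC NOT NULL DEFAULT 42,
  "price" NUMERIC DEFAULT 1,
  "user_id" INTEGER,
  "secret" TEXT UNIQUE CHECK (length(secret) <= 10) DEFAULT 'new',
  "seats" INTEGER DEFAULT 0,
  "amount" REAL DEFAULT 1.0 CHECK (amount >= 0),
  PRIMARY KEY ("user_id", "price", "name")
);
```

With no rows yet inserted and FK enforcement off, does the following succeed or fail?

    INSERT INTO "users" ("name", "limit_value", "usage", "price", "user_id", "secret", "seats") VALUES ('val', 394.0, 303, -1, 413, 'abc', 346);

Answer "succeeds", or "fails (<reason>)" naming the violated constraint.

NOT NULL columns: limit_value is supplied; name is supplied; price is supplied; usage is supplied; user_id is supplied.
CHECK constraints: 'val' satisfies (name <> ''); 394.0 satisfies (limit_value > 0); 'abc' satisfies (length(secret) <= 10).
No constraint is violated.

succeeds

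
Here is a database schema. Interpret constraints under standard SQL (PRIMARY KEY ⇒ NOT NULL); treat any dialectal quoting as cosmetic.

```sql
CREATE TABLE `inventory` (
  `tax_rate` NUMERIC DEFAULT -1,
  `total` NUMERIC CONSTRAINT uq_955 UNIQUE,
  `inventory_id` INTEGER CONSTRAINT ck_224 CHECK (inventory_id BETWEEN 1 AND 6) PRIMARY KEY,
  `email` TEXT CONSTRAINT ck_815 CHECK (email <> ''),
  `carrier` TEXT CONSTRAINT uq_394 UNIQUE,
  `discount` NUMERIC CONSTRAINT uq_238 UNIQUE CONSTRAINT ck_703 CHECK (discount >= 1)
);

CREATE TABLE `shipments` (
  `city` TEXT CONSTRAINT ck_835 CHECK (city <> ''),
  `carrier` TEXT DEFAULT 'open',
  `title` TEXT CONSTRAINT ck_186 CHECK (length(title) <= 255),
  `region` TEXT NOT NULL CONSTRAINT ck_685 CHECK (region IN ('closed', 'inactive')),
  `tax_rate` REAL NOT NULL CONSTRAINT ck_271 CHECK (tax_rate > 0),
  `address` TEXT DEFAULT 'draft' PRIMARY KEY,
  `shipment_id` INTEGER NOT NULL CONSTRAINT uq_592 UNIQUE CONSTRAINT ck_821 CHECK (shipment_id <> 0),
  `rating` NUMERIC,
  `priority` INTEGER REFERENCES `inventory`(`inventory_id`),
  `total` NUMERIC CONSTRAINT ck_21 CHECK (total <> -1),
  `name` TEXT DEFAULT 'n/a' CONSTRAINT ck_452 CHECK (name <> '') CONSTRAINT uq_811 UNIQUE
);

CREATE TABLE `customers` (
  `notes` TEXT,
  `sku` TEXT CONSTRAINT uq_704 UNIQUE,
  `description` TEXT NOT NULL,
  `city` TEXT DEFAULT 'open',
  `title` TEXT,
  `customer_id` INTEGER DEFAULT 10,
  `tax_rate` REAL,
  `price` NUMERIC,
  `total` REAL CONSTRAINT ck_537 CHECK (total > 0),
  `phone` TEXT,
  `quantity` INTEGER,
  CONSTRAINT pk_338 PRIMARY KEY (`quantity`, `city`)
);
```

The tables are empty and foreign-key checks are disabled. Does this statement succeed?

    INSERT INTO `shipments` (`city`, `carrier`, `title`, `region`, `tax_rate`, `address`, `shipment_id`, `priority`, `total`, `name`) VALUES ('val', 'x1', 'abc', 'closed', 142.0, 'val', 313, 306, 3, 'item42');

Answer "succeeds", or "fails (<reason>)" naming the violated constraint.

succeeds

NOT NULL columns: address is supplied; region is supplied; shipment_id is supplied; tax_rate is supplied.
CHECK constraints: 'val' satisfies (city <> ''); 'abc' satisfies (length(title) <= 255); 'closed' satisfies (region IN ('closed', 'inactive')); 142.0 satisfies (tax_rate > 0); 313 satisfies (shipment_id <> 0); 3 satisfies (total <> -1); 'item42' satisfies (name <> '').
No constraint is violated.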